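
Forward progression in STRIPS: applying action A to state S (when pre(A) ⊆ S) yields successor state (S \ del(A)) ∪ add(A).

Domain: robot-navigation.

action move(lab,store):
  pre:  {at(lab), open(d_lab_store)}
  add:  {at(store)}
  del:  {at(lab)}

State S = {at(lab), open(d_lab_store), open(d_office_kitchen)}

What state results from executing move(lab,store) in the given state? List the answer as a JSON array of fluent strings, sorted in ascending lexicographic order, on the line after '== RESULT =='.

Progress:
  pre ⊆ S: {at(lab), open(d_lab_store)} ⊆ S  — applicable
  S \ del = {open(d_lab_store), open(d_office_kitchen)}
  ∪ add   = {at(store), open(d_lab_store), open(d_office_kitchen)}

== RESULT ==
["at(store)", "open(d_lab_store)", "open(d_office_kitchen)"]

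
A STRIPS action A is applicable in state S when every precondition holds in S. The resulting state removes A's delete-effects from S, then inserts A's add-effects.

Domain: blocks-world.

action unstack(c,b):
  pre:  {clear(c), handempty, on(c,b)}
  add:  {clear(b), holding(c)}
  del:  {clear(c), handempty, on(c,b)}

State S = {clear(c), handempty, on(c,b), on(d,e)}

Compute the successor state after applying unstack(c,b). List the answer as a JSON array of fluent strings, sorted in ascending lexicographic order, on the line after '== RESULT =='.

Progress:
  pre ⊆ S: {clear(c), handempty, on(c,b)} ⊆ S  — applicable
  S \ del = {on(d,e)}
  ∪ add   = {clear(b), holding(c), on(d,e)}

== RESULT ==
["clear(b)", "holding(c)", "on(d,e)"]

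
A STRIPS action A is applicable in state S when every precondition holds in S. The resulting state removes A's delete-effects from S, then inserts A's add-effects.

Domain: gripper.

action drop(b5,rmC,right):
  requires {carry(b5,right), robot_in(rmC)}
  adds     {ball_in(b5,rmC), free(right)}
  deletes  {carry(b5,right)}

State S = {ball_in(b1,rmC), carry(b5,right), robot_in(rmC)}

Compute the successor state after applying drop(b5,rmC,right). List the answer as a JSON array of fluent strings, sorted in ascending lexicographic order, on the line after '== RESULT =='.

Compute (S \ del) ∪ add:
  pre ⊆ S: {carry(b5,right), robot_in(rmC)} ⊆ S  — applicable
  S \ del = {ball_in(b1,rmC), robot_in(rmC)}
  ∪ add   = {ball_in(b1,rmC), ball_in(b5,rmC), free(right), robot_in(rmC)}

== RESULT ==
["ball_in(b1,rmC)", "ball_in(b5,rmC)", "free(right)", "robot_in(rmC)"]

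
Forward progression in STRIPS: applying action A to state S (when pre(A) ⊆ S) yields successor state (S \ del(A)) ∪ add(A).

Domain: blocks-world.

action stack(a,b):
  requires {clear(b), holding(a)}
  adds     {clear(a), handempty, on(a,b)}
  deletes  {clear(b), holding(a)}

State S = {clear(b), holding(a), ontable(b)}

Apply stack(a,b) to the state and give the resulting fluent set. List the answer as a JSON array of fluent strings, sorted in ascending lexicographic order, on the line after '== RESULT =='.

Progress:
  pre ⊆ S: {clear(b), holding(a)} ⊆ S  — applicable
  S \ del = {ontable(b)}
  ∪ add   = {clear(a), handempty, on(a,b), ontable(b)}

== RESULT ==
["clear(a)", "handempty", "on(a,b)", "ontable(b)"]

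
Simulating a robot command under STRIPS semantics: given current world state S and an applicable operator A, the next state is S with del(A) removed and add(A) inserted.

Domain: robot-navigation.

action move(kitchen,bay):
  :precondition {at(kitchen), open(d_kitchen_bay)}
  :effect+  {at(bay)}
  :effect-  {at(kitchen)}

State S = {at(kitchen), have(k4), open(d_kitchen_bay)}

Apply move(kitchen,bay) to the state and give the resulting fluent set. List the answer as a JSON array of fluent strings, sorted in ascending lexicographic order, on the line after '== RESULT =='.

Compute (S \ del) ∪ add:
  pre ⊆ S: {at(kitchen), open(d_kitchen_bay)} ⊆ S  — applicable
  S \ del = {have(k4), open(d_kitchen_bay)}
  ∪ add   = {at(bay), have(k4), open(d_kitchen_bay)}

== RESULT ==
["at(bay)", "have(k4)", "open(d_kitchen_bay)"]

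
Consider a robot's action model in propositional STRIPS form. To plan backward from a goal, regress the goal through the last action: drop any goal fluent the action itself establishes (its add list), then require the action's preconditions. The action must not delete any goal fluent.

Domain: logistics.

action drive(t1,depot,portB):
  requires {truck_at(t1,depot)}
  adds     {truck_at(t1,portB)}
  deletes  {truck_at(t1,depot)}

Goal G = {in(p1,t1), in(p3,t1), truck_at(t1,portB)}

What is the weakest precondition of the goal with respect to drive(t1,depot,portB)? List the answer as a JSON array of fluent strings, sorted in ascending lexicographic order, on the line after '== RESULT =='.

Regress:
  G ∩ del = {}  (empty — regression defined)
  G \ add = {in(p1,t1), in(p3,t1), truck_at(t1,portB)} \ {truck_at(t1,portB)} = {in(p1,t1), in(p3,t1)}
  ∪ pre   = {in(p1,t1), in(p3,t1)} ∪ {truck_at(t1,depot)}
          = {in(p1,t1), in(p3,t1), truck_at(t1,depot)}

== RESULT ==
["in(p1,t1)", "in(p3,t1)", "truck_at(t1,depot)"]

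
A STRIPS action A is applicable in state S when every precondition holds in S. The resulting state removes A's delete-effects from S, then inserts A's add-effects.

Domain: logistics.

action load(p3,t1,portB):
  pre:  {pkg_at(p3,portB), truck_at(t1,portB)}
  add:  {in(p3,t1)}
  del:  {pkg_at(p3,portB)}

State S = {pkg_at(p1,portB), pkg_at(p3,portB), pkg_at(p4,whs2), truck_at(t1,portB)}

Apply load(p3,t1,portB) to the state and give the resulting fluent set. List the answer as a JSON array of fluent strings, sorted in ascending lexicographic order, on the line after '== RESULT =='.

Progress:
  pre ⊆ S: {pkg_at(p3,portB), truck_at(t1,portB)} ⊆ S  — applicable
  S \ del = {pkg_at(p1,portB), pkg_at(p4,whs2), truck_at(t1,portB)}
  ∪ add   = {in(p3,t1), pkg_at(p1,portB), pkg_at(p4,whs2), truck_at(t1,portB)}

== RESULT ==
["in(p3,t1)", "pkg_at(p1,portB)", "pkg_at(p4,whs2)", "truck_at(t1,portB)"]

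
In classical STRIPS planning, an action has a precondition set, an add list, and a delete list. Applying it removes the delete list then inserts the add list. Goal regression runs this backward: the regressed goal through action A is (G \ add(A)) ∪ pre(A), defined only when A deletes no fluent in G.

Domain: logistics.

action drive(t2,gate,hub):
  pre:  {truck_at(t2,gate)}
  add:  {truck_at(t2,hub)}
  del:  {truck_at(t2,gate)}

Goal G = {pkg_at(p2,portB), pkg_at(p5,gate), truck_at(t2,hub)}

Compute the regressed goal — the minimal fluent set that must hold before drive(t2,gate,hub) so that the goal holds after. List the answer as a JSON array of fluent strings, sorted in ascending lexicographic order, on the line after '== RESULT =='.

Compute (G \ add) ∪ pre:
  G ∩ del = {}  (empty — regression defined)
  G \ add = {pkg_at(p2,portB), pkg_at(p5,gate), truck_at(t2,hub)} \ {truck_at(t2,hub)} = {pkg_at(p2,portB), pkg_at(p5,gate)}
  ∪ pre   = {pkg_at(p2,portB), pkg_at(p5,gate)} ∪ {truck_at(t2,gate)}
          = {pkg_at(p2,portB), pkg_at(p5,gate), truck_at(t2,gate)}

== RESULT ==
["pkg_at(p2,portB)", "pkg_at(p5,gate)", "truck_at(t2,gate)"]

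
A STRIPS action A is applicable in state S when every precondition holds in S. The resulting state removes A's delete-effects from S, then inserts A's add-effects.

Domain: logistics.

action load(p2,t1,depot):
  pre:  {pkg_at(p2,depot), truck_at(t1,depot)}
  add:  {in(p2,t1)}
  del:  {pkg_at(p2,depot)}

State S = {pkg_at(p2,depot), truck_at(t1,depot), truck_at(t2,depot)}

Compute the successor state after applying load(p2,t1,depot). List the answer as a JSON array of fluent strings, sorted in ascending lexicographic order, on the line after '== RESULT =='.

Compute (S \ del) ∪ add:
  pre ⊆ S: {pkg_at(p2,depot), truck_at(t1,depot)} ⊆ S  — applicable
  S \ del = {truck_at(t1,depot), truck_at(t2,depot)}
  ∪ add   = {in(p2,t1), truck_at(t1,depot), truck_at(t2,depot)}

== RESULT ==
["in(p2,t1)", "truck_at(t1,depot)", "truck_at(t2,depot)"]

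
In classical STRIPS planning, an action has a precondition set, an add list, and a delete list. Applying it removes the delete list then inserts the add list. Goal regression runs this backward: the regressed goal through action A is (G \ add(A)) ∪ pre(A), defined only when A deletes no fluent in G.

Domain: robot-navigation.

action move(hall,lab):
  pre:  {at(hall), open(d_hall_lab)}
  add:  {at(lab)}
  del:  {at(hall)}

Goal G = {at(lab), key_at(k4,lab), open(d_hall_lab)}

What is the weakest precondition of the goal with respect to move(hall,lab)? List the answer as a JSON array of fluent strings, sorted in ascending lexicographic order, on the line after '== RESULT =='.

Regress:
  G ∩ del = {}  (empty — regression defined)
  G \ add = {at(lab), key_at(k4,lab), open(d_hall_lab)} \ {at(lab)} = {key_at(k4,lab), open(d_hall_lab)}
  ∪ pre   = {key_at(k4,lab), open(d_hall_lab)} ∪ {at(hall), open(d_hall_lab)}
          = {at(hall), key_at(k4,lab), open(d_hall_lab)}

== RESULT ==
["at(hall)", "key_at(k4,lab)", "open(d_hall_lab)"]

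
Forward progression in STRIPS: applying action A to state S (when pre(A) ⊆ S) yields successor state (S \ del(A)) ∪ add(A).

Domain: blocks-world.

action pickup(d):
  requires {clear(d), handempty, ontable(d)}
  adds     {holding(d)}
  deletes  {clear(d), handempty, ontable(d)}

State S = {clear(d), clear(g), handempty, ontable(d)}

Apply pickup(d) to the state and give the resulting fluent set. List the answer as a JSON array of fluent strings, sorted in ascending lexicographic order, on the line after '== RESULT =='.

Compute (S \ del) ∪ add:
  pre ⊆ S: {clear(d), handempty, ontable(d)} ⊆ S  — applicable
  S \ del = {clear(g)}
  ∪ add   = {clear(g), holding(d)}

== RESULT ==
["clear(g)", "holding(d)"]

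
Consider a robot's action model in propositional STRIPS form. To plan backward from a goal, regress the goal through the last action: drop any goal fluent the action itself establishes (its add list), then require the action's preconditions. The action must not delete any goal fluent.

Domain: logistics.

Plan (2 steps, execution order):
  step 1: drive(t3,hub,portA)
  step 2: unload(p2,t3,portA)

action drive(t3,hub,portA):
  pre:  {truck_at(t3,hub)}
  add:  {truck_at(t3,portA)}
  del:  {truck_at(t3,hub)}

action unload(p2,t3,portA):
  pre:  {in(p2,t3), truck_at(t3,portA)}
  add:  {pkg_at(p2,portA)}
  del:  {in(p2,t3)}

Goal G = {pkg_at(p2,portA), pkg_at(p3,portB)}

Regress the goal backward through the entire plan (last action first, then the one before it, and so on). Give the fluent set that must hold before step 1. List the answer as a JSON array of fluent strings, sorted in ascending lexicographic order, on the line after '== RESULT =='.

Regress step by step:
  through step 2 (unload(p2,t3,portA)): drop {pkg_at(p2,portA)}, keep {pkg_at(p3,portB)}, require {in(p2,t3), truck_at(t3,portA)}
    → {in(p2,t3), pkg_at(p3,portB), truck_at(t3,portA)}
  through step 1 (drive(t3,hub,portA)): drop {truck_at(t3,portA)}, keep {in(p2,t3), pkg_at(p3,portB)}, require {truck_at(t3,hub)}
    → {in(p2,t3), pkg_at(p3,portB), truck_at(t3,hub)}

== RESULT ==
["in(p2,t3)", "pkg_at(p3,portB)", "truck_at(t3,hub)"]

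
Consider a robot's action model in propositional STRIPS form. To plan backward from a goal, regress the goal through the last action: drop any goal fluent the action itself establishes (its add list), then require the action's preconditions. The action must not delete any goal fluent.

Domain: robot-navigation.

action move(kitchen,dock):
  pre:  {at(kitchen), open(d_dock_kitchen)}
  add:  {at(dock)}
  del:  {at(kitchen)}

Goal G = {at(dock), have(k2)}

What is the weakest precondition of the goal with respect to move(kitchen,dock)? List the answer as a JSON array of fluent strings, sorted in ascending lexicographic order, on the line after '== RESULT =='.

Regress:
  G ∩ del = {}  (empty — regression defined)
  G \ add = {at(dock), have(k2)} \ {at(dock)} = {have(k2)}
  ∪ pre   = {have(k2)} ∪ {at(kitchen), open(d_dock_kitchen)}
          = {at(kitchen), have(k2), open(d_dock_kitchen)}

== RESULT ==
["at(kitchen)", "have(k2)", "open(d_dock_kitchen)"]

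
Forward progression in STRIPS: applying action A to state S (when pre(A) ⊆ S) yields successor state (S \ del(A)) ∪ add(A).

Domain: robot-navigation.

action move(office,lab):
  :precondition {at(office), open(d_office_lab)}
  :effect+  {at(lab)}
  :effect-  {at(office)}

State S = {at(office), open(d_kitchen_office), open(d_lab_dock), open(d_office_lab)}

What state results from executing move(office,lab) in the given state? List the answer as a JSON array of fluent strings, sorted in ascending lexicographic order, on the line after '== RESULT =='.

Progress:
  pre ⊆ S: {at(office), open(d_office_lab)} ⊆ S  — applicable
  S \ del = {open(d_kitchen_office), open(d_lab_dock), open(d_office_lab)}
  ∪ add   = {at(lab), open(d_kitchen_office), open(d_lab_dock), open(d_office_lab)}

== RESULT ==
["at(lab)", "open(d_kitchen_office)", "open(d_lab_dock)", "open(d_office_lab)"]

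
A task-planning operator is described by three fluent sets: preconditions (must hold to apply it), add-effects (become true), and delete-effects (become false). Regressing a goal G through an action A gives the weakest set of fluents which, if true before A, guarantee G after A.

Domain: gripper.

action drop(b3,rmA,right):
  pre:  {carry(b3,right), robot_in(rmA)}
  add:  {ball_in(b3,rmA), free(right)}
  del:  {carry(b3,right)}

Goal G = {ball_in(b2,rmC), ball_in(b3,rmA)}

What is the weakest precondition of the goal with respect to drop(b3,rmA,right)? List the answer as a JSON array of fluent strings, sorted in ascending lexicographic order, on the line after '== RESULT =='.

Regress:
  G ∩ del = {}  (empty — regression defined)
  G \ add = {ball_in(b2,rmC), ball_in(b3,rmA)} \ {ball_in(b3,rmA), free(right)} = {ball_in(b2,rmC)}
  ∪ pre   = {ball_in(b2,rmC)} ∪ {carry(b3,right), robot_in(rmA)}
          = {ball_in(b2,rmC), carry(b3,right), robot_in(rmA)}

== RESULT ==
["ball_in(b2,rmC)", "carry(b3,right)", "robot_in(rmA)"]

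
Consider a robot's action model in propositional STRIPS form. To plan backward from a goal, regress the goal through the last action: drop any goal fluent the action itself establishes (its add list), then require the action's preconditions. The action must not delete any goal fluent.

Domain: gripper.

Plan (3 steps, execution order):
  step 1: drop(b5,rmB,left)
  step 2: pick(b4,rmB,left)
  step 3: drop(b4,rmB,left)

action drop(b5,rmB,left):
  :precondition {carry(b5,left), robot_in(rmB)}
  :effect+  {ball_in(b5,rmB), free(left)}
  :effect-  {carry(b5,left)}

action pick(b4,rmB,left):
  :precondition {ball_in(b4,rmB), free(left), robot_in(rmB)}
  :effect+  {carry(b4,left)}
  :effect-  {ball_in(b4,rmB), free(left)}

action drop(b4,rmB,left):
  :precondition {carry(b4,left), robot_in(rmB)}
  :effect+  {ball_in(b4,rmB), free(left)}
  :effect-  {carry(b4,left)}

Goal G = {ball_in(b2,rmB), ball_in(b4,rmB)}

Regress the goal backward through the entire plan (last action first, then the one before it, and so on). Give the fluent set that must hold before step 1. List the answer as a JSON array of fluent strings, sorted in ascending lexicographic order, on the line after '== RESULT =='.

Regress step by step:
  through step 3 (drop(b4,rmB,left)): drop {ball_in(b4,rmB)}, keep {ball_in(b2,rmB)}, require {carry(b4,left), robot_in(rmB)}
    → {ball_in(b2,rmB), carry(b4,left), robot_in(rmB)}
  through step 2 (pick(b4,rmB,left)): drop {carry(b4,left)}, keep {ball_in(b2,rmB), robot_in(rmB)}, require {ball_in(b4,rmB), free(left), robot_in(rmB)}
    → {ball_in(b2,rmB), ball_in(b4,rmB), free(left), robot_in(rmB)}
  through step 1 (drop(b5,rmB,left)): drop {free(left)}, keep {ball_in(b2,rmB), ball_in(b4,rmB), robot_in(rmB)}, require {carry(b5,left), robot_in(rmB)}
    → {ball_in(b2,rmB), ball_in(b4,rmB), carry(b5,left), robot_in(rmB)}

== RESULT ==
["ball_in(b2,rmB)", "ball_in(b4,rmB)", "carry(b5,left)", "robot_in(rmB)"]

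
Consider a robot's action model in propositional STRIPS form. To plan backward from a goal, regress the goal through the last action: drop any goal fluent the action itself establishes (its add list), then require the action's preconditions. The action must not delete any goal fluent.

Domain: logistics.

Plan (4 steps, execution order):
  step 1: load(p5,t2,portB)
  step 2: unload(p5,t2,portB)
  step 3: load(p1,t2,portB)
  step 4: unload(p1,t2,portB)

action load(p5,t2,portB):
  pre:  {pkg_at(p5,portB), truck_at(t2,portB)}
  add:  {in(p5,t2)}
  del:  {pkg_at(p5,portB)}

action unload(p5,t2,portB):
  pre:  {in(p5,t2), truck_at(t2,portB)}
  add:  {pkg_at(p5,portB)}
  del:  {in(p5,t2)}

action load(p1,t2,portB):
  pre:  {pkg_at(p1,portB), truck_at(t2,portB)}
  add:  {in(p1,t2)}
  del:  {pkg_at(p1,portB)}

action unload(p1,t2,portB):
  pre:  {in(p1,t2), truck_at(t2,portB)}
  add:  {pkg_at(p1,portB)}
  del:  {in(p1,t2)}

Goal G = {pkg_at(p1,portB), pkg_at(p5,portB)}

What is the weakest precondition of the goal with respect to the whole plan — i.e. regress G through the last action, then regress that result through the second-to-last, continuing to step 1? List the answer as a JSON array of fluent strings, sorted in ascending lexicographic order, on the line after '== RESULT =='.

Regress step by step:
  through step 4 (unload(p1,t2,portB)): drop {pkg_at(p1,portB)}, keep {pkg_at(p5,portB)}, require {in(p1,t2), truck_at(t2,portB)}
    → {in(p1,t2), pkg_at(p5,portB), truck_at(t2,portB)}
  through step 3 (load(p1,t2,portB)): drop {in(p1,t2)}, keep {pkg_at(p5,portB), truck_at(t2,portB)}, require {pkg_at(p1,portB), truck_at(t2,portB)}
    → {pkg_at(p1,portB), pkg_at(p5,portB), truck_at(t2,portB)}
  through step 2 (unload(p5,t2,portB)): drop {pkg_at(p5,portB)}, keep {pkg_at(p1,portB), truck_at(t2,portB)}, require {in(p5,t2), truck_at(t2,portB)}
    → {in(p5,t2), pkg_at(p1,portB), truck_at(t2,portB)}
  through step 1 (load(p5,t2,portB)): drop {in(p5,t2)}, keep {pkg_at(p1,portB), truck_at(t2,portB)}, require {pkg_at(p5,portB), truck_at(t2,portB)}
    → {pkg_at(p1,portB), pkg_at(p5,portB), truck_at(t2,portB)}

== RESULT ==
["pkg_at(p1,portB)", "pkg_at(p5,portB)", "truck_at(t2,portB)"]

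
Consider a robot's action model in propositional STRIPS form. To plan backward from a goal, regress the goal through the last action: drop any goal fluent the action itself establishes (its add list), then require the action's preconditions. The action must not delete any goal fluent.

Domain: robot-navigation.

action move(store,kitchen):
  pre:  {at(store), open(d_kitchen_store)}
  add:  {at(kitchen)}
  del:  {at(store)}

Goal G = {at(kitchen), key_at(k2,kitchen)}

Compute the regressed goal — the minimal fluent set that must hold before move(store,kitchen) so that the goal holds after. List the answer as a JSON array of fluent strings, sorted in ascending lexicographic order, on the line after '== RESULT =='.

Regress:
  G ∩ del = {}  (empty — regression defined)
  G \ add = {at(kitchen), key_at(k2,kitchen)} \ {at(kitchen)} = {key_at(k2,kitchen)}
  ∪ pre   = {key_at(k2,kitchen)} ∪ {at(store), open(d_kitchen_store)}
          = {at(store), key_at(k2,kitchen), open(d_kitchen_store)}

== RESULT ==
["at(store)", "key_at(k2,kitchen)", "open(d_kitchen_store)"]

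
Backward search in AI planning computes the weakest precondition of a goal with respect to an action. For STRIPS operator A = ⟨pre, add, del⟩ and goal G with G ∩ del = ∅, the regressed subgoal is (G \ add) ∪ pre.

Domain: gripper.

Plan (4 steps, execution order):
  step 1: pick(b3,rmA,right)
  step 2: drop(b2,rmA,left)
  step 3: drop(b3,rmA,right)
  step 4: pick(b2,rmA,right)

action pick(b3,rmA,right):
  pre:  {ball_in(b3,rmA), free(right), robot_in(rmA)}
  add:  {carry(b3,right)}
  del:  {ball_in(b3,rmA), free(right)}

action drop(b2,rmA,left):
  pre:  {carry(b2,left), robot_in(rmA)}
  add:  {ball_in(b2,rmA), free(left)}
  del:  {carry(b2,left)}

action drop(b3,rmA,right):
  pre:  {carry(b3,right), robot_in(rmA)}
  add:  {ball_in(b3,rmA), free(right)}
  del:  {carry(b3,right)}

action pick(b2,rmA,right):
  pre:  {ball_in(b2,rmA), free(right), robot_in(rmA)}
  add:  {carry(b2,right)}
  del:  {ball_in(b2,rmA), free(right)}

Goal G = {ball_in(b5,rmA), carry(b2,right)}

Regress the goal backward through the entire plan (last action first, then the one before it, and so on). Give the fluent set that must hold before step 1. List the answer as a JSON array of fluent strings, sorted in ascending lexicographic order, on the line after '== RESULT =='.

Work backward from the goal:
  through step 4 (pick(b2,rmA,right)): drop {carry(b2,right)}, keep {ball_in(b5,rmA)}, require {ball_in(b2,rmA), free(right), robot_in(rmA)}
    → {ball_in(b2,rmA), ball_in(b5,rmA), free(right), robot_in(rmA)}
  through step 3 (drop(b3,rmA,right)): drop {free(right)}, keep {ball_in(b2,rmA), ball_in(b5,rmA), robot_in(rmA)}, require {carry(b3,right), robot_in(rmA)}
    → {ball_in(b2,rmA), ball_in(b5,rmA), carry(b3,right), robot_in(rmA)}
  through step 2 (drop(b2,rmA,left)): drop {ball_in(b2,rmA)}, keep {ball_in(b5,rmA), carry(b3,right), robot_in(rmA)}, require {carry(b2,left), robot_in(rmA)}
    → {ball_in(b5,rmA), carry(b2,left), carry(b3,right), robot_in(rmA)}
  through step 1 (pick(b3,rmA,right)): drop {carry(b3,right)}, keep {ball_in(b5,rmA), carry(b2,left), robot_in(rmA)}, require {ball_in(b3,rmA), free(right), robot_in(rmA)}
    → {ball_in(b3,rmA), ball_in(b5,rmA), carry(b2,left), free(right), robot_in(rmA)}

== RESULT ==
["ball_in(b3,rmA)", "ball_in(b5,rmA)", "carry(b2,left)", "free(right)", "robot_in(rmA)"]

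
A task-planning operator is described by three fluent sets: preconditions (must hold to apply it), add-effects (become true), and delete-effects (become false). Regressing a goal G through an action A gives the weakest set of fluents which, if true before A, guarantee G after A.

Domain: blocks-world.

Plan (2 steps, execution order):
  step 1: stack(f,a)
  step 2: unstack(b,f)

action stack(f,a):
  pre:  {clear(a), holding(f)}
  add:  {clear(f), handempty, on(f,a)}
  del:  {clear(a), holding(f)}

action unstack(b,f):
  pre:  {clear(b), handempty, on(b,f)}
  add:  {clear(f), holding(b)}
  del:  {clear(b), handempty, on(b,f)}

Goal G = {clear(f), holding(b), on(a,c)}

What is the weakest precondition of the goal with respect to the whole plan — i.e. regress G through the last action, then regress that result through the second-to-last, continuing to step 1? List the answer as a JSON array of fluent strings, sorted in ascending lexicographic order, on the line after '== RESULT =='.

Regress step by step:
  through step 2 (unstack(b,f)): drop {clear(f), holding(b)}, keep {on(a,c)}, require {clear(b), handempty, on(b,f)}
    → {clear(b), handempty, on(a,c), on(b,f)}
  through step 1 (stack(f,a)): drop {handempty}, keep {clear(b), on(a,c), on(b,f)}, require {clear(a), holding(f)}
    → {clear(a), clear(b), holding(f), on(a,c), on(b,f)}

== RESULT ==
["clear(a)", "clear(b)", "holding(f)", "on(a,c)", "on(b,f)"]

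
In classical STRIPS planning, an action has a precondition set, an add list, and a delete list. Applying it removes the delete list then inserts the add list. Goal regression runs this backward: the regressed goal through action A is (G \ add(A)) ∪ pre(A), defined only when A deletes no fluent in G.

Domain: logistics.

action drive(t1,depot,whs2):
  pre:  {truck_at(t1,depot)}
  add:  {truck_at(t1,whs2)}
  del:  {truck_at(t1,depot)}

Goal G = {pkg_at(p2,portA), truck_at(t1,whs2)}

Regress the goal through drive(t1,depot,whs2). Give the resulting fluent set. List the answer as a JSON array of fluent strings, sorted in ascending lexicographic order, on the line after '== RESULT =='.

Compute (G \ add) ∪ pre:
  G ∩ del = {}  (empty — regression defined)
  G \ add = {pkg_at(p2,portA), truck_at(t1,whs2)} \ {truck_at(t1,whs2)} = {pkg_at(p2,portA)}
  ∪ pre   = {pkg_at(p2,portA)} ∪ {truck_at(t1,depot)}
          = {pkg_at(p2,portA), truck_at(t1,depot)}

== RESULT ==
["pkg_at(p2,portA)", "truck_at(t1,depot)"]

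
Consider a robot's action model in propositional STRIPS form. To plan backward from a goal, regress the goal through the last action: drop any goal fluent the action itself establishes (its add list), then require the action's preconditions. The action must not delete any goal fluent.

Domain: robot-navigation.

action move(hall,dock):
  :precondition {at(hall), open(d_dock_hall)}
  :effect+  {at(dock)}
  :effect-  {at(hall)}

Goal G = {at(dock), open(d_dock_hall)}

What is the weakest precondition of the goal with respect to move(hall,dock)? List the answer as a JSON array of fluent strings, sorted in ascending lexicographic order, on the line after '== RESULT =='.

Regress:
  G ∩ del = {}  (empty — regression defined)
  G \ add = {at(dock), open(d_dock_hall)} \ {at(dock)} = {open(d_dock_hall)}
  ∪ pre   = {open(d_dock_hall)} ∪ {at(hall), open(d_dock_hall)}
          = {at(hall), open(d_dock_hall)}

== RESULT ==
["at(hall)", "open(d_dock_hall)"]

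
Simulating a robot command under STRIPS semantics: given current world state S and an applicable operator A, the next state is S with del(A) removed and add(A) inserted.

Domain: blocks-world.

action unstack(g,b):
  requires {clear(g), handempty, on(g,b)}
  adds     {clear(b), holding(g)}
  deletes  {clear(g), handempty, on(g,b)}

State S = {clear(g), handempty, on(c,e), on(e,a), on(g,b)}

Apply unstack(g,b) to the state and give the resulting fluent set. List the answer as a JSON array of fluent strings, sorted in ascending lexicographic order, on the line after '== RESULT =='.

Compute (S \ del) ∪ add:
  pre ⊆ S: {clear(g), handempty, on(g,b)} ⊆ S  — applicable
  S \ del = {on(c,e), on(e,a)}
  ∪ add   = {clear(b), holding(g), on(c,e), on(e,a)}

== RESULT ==
["clear(b)", "holding(g)", "on(c,e)", "on(e,a)"]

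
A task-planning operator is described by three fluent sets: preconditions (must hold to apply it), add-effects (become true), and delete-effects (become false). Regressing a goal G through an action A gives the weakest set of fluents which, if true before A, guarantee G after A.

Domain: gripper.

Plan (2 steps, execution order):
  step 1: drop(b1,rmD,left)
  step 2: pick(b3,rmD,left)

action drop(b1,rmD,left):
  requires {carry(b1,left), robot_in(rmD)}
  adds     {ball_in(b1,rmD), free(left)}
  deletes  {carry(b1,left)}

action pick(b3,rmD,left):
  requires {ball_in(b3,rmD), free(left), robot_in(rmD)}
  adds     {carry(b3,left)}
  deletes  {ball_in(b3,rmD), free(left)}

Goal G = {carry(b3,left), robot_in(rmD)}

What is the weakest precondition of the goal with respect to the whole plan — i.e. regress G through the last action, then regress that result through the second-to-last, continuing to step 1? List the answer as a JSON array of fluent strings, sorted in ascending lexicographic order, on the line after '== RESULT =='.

Work backward from the goal:
  through step 2 (pick(b3,rmD,left)): drop {carry(b3,left)}, keep {robot_in(rmD)}, require {ball_in(b3,rmD), free(left), robot_in(rmD)}
    → {ball_in(b3,rmD), free(left), robot_in(rmD)}
  through step 1 (drop(b1,rmD,left)): drop {free(left)}, keep {ball_in(b3,rmD), robot_in(rmD)}, require {carry(b1,left), robot_in(rmD)}
    → {ball_in(b3,rmD), carry(b1,left), robot_in(rmD)}

== RESULT ==
["ball_in(b3,rmD)", "carry(b1,left)", "robot_in(rmD)"]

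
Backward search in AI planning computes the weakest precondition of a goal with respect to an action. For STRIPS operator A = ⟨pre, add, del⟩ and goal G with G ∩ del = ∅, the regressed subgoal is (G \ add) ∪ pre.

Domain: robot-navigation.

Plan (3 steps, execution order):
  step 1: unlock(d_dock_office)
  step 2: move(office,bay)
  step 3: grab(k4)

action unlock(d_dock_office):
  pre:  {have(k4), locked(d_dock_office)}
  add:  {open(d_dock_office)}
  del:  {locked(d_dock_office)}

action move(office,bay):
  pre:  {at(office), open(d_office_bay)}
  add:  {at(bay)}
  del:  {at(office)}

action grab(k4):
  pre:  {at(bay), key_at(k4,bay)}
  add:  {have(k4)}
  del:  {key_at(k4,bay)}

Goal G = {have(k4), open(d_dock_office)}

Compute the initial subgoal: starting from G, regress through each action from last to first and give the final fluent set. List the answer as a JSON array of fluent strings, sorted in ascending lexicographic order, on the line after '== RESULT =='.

Work backward from the goal:
  through step 3 (grab(k4)): drop {have(k4)}, keep {open(d_dock_office)}, require {at(bay), key_at(k4,bay)}
    → {at(bay), key_at(k4,bay), open(d_dock_office)}
  through step 2 (move(office,bay)): drop {at(bay)}, keep {key_at(k4,bay), open(d_dock_office)}, require {at(office), open(d_office_bay)}
    → {at(office), key_at(k4,bay), open(d_dock_office), open(d_office_bay)}
  through step 1 (unlock(d_dock_office)): drop {open(d_dock_office)}, keep {at(office), key_at(k4,bay), open(d_office_bay)}, require {have(k4), locked(d_dock_office)}
    → {at(office), have(k4), key_at(k4,bay), locked(d_dock_office), open(d_office_bay)}

== RESULT ==
["at(office)", "have(k4)", "key_at(k4,bay)", "locked(d_dock_office)", "open(d_office_bay)"]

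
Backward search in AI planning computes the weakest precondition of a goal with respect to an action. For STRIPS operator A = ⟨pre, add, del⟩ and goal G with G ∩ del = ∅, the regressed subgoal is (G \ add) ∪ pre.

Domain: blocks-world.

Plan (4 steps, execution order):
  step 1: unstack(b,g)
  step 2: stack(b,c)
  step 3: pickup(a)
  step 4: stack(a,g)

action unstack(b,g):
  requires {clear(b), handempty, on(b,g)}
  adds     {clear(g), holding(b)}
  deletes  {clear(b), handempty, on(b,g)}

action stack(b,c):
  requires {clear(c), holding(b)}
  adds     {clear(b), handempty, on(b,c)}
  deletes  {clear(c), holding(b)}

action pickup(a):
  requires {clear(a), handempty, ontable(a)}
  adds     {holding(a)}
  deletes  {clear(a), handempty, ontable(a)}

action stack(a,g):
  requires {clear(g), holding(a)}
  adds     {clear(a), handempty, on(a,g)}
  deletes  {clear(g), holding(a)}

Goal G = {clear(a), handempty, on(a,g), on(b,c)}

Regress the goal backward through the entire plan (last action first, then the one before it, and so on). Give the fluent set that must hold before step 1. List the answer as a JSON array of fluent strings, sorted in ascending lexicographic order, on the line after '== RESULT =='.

Work backward from the goal:
  through step 4 (stack(a,g)): drop {clear(a), handempty, on(a,g)}, keep {on(b,c)}, require {clear(g), holding(a)}
    → {clear(g), holding(a), on(b,c)}
  through step 3 (pickup(a)): drop {holding(a)}, keep {clear(g), on(b,c)}, require {clear(a), handempty, ontable(a)}
    → {clear(a), clear(g), handempty, on(b,c), ontable(a)}
  through step 2 (stack(b,c)): drop {handempty, on(b,c)}, keep {clear(a), clear(g), ontable(a)}, require {clear(c), holding(b)}
    → {clear(a), clear(c), clear(g), holding(b), ontable(a)}
  through step 1 (unstack(b,g)): drop {clear(g), holding(b)}, keep {clear(a), clear(c), ontable(a)}, require {clear(b), handempty, on(b,g)}
    → {clear(a), clear(b), clear(c), handempty, on(b,g), ontable(a)}

== RESULT ==
["clear(a)", "clear(b)", "clear(c)", "handempty", "on(b,g)", "ontable(a)"]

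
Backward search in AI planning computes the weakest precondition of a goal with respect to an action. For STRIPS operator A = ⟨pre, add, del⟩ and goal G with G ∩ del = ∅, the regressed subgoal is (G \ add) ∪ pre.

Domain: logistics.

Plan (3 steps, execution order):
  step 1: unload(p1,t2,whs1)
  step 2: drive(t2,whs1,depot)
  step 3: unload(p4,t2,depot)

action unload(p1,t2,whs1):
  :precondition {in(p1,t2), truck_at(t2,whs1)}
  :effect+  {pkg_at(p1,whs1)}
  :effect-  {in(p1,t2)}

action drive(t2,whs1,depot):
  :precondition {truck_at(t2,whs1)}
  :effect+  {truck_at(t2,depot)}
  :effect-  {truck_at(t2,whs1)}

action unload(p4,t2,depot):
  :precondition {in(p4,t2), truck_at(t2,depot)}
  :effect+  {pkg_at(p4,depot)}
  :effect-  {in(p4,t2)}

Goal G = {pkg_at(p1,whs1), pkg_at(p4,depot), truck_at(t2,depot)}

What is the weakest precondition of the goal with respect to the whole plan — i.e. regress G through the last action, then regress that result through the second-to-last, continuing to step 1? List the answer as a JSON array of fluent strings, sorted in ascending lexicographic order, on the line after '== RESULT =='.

Work backward from the goal:
  through step 3 (unload(p4,t2,depot)): drop {pkg_at(p4,depot)}, keep {pkg_at(p1,whs1), truck_at(t2,depot)}, require {in(p4,t2), truck_at(t2,depot)}
    → {in(p4,t2), pkg_at(p1,whs1), truck_at(t2,depot)}
  through step 2 (drive(t2,whs1,depot)): drop {truck_at(t2,depot)}, keep {in(p4,t2), pkg_at(p1,whs1)}, require {truck_at(t2,whs1)}
    → {in(p4,t2), pkg_at(p1,whs1), truck_at(t2,whs1)}
  through step 1 (unload(p1,t2,whs1)): drop {pkg_at(p1,whs1)}, keep {in(p4,t2), truck_at(t2,whs1)}, require {in(p1,t2), truck_at(t2,whs1)}
    → {in(p1,t2), in(p4,t2), truck_at(t2,whs1)}

== RESULT ==
["in(p1,t2)", "in(p4,t2)", "truck_at(t2,whs1)"]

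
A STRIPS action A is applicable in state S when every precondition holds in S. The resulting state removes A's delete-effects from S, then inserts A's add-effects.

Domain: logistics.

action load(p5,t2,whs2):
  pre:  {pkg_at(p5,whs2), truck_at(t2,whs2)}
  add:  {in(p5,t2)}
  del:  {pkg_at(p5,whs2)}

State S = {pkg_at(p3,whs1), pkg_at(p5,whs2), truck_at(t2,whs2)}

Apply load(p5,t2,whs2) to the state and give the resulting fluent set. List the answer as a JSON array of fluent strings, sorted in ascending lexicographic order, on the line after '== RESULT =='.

Progress:
  pre ⊆ S: {pkg_at(p5,whs2), truck_at(t2,whs2)} ⊆ S  — applicable
  S \ del = {pkg_at(p3,whs1), truck_at(t2,whs2)}
  ∪ add   = {in(p5,t2), pkg_at(p3,whs1), truck_at(t2,whs2)}

== RESULT ==
["in(p5,t2)", "pkg_at(p3,whs1)", "truck_at(t2,whs2)"]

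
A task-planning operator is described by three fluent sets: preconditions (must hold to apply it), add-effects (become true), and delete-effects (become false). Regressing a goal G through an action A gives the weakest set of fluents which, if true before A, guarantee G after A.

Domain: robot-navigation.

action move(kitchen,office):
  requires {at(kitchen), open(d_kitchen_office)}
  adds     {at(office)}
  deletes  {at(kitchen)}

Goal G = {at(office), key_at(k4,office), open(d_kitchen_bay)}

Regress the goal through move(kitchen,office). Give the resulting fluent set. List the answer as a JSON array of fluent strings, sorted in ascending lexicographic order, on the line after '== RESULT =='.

Compute (G \ add) ∪ pre:
  G ∩ del = {}  (empty — regression defined)
  G \ add = {at(office), key_at(k4,office), open(d_kitchen_bay)} \ {at(office)} = {key_at(k4,office), open(d_kitchen_bay)}
  ∪ pre   = {key_at(k4,office), open(d_kitchen_bay)} ∪ {at(kitchen), open(d_kitchen_office)}
          = {at(kitchen), key_at(k4,office), open(d_kitchen_bay), open(d_kitchen_office)}

== RESULT ==
["at(kitchen)", "key_at(k4,office)", "open(d_kitchen_bay)", "open(d_kitchen_office)"]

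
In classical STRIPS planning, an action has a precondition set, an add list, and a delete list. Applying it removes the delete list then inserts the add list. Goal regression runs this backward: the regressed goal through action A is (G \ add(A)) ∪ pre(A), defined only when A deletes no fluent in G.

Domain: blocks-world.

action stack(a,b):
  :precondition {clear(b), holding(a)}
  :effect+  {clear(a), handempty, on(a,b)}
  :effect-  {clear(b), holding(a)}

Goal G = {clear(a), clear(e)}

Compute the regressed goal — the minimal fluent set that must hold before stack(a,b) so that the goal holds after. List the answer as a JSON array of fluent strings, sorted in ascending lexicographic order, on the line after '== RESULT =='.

Compute (G \ add) ∪ pre:
  G ∩ del = {}  (empty — regression defined)
  G \ add = {clear(a), clear(e)} \ {clear(a), handempty, on(a,b)} = {clear(e)}
  ∪ pre   = {clear(e)} ∪ {clear(b), holding(a)}
          = {clear(b), clear(e), holding(a)}

== RESULT ==
["clear(b)", "clear(e)", "holding(a)"]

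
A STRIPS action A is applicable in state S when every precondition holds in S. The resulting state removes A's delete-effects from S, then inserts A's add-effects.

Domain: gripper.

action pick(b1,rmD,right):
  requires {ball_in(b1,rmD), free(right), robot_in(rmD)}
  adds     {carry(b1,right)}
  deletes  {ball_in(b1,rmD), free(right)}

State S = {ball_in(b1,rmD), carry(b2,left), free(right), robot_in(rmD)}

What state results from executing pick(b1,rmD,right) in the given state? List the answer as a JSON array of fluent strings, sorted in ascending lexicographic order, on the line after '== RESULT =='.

Progress:
  pre ⊆ S: {ball_in(b1,rmD), free(right), robot_in(rmD)} ⊆ S  — applicable
  S \ del = {carry(b2,left), robot_in(rmD)}
  ∪ add   = {carry(b1,right), carry(b2,left), robot_in(rmD)}

== RESULT ==
["carry(b1,right)", "carry(b2,left)", "robot_in(rmD)"]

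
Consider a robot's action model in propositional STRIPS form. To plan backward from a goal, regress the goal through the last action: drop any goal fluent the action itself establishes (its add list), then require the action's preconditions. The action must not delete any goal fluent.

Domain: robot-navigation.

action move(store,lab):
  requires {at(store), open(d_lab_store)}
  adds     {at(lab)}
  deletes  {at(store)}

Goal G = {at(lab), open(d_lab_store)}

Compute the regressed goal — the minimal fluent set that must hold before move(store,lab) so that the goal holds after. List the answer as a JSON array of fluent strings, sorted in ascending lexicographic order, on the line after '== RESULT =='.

Compute (G \ add) ∪ pre:
  G ∩ del = {}  (empty — regression defined)
  G \ add = {at(lab), open(d_lab_store)} \ {at(lab)} = {open(d_lab_store)}
  ∪ pre   = {open(d_lab_store)} ∪ {at(store), open(d_lab_store)}
          = {at(store), open(d_lab_store)}

== RESULT ==
["at(store)", "open(d_lab_store)"]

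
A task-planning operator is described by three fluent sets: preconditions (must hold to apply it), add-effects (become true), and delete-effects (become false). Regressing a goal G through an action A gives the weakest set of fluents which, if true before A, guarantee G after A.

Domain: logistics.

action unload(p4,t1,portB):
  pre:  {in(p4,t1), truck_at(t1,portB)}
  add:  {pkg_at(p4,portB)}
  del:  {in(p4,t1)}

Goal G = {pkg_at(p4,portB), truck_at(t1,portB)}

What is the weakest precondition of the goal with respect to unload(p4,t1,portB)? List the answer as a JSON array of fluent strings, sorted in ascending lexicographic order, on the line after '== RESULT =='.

Compute (G \ add) ∪ pre:
  G ∩ del = {}  (empty — regression defined)
  G \ add = {pkg_at(p4,portB), truck_at(t1,portB)} \ {pkg_at(p4,portB)} = {truck_at(t1,portB)}
  ∪ pre   = {truck_at(t1,portB)} ∪ {in(p4,t1), truck_at(t1,portB)}
          = {in(p4,t1), truck_at(t1,portB)}

== RESULT ==
["in(p4,t1)", "truck_at(t1,portB)"]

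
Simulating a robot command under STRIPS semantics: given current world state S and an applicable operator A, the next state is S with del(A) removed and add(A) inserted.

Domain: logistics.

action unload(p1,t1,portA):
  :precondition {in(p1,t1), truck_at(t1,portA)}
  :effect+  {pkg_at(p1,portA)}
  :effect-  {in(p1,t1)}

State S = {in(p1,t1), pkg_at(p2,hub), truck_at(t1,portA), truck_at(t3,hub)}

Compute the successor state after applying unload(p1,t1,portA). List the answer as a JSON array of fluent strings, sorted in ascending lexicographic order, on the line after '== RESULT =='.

Progress:
  pre ⊆ S: {in(p1,t1), truck_at(t1,portA)} ⊆ S  — applicable
  S \ del = {pkg_at(p2,hub), truck_at(t1,portA), truck_at(t3,hub)}
  ∪ add   = {pkg_at(p1,portA), pkg_at(p2,hub), truck_at(t1,portA), truck_at(t3,hub)}

== RESULT ==
["pkg_at(p1,portA)", "pkg_at(p2,hub)", "truck_at(t1,portA)", "truck_at(t3,hub)"]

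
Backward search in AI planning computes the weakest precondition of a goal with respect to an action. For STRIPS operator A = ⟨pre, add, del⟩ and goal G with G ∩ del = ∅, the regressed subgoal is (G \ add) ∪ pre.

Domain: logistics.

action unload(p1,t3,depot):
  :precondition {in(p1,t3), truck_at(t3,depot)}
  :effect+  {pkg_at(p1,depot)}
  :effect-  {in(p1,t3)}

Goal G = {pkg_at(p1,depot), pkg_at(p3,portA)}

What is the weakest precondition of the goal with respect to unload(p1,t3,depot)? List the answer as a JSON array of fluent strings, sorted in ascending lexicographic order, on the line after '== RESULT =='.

Regress:
  G ∩ del = {}  (empty — regression defined)
  G \ add = {pkg_at(p1,depot), pkg_at(p3,portA)} \ {pkg_at(p1,depot)} = {pkg_at(p3,portA)}
  ∪ pre   = {pkg_at(p3,portA)} ∪ {in(p1,t3), truck_at(t3,depot)}
          = {in(p1,t3), pkg_at(p3,portA), truck_at(t3,depot)}

== RESULT ==
["in(p1,t3)", "pkg_at(p3,portA)", "truck_at(t3,depot)"]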